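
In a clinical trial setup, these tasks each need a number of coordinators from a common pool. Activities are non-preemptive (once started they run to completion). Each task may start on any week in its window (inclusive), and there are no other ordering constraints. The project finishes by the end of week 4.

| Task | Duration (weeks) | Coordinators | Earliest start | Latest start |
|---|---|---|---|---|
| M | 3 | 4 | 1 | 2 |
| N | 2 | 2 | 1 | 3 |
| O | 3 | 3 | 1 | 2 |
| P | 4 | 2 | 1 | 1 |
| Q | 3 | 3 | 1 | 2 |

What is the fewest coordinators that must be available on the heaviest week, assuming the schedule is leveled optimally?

Schedule M@1, N@1, O@1, P@1, Q@1: w1:14  w2:14  w3:12  w4:2 — peak 14.
No arrangement of the 24 feasible schedules does better.

14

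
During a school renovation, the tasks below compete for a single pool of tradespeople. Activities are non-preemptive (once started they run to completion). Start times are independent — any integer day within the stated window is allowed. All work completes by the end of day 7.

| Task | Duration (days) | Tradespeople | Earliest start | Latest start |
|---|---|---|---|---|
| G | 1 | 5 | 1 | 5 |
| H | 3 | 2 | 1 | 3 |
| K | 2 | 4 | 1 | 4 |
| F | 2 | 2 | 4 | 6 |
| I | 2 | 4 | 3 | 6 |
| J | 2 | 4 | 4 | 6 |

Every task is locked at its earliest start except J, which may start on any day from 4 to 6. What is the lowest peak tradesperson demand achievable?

11

J@4: d1:11  d2:6  d3:6  d4:10  d5:6  d6:0  d7:0 → peak 11
J@5: d1:11  d2:6  d3:6  d4:6  d5:6  d6:4  d7:0 → peak 11
J@6: d1:11  d2:6  d3:6  d4:6  d5:2  d6:4  d7:4 → peak 11
Best is J@4, peak 11.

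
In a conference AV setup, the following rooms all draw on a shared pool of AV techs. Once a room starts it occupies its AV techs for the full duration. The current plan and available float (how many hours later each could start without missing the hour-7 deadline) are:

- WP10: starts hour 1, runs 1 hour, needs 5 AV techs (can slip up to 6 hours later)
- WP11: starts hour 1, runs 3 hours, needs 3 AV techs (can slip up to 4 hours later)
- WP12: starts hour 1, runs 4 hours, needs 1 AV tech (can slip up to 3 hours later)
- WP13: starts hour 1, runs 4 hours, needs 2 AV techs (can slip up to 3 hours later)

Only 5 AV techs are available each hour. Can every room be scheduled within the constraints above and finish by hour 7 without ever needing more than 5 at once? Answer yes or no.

The minimum achievable peak is 6; 5 < 6, so no feasible schedule stays within the cap.

no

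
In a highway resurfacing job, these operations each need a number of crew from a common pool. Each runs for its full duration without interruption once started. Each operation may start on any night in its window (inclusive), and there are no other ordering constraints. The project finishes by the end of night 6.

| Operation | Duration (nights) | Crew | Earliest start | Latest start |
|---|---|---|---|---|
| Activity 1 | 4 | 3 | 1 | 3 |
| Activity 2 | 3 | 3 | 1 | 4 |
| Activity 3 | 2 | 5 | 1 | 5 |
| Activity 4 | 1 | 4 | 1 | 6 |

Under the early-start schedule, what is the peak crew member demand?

Early-start schedule: Activity 1@1, Activity 2@1, Activity 3@1, Activity 4@1.
Load per night: night 1: 15, night 2: 11, night 3: 6, night 4: 3, night 5: 0, night 6: 0.
Peak is 15.

15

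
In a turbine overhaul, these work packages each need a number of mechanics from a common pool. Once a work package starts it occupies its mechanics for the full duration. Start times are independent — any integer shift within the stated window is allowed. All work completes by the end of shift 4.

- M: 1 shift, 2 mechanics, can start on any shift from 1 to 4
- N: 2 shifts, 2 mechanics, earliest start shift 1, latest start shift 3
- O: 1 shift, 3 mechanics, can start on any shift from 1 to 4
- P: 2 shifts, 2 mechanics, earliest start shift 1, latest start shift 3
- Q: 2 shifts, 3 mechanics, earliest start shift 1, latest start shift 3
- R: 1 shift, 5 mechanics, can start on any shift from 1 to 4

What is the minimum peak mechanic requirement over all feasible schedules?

7

Early-start (M@1, N@1, O@1, P@1, Q@1, R@1) gives peak 17: s1:17  s2:7  s3:0  s4:0.
Shift P→2, Q→2, R→4.
Schedule M@1, N@1, O@1, P@2, Q@2, R@4: s1:7  s2:7  s3:5  s4:5 — peak 7.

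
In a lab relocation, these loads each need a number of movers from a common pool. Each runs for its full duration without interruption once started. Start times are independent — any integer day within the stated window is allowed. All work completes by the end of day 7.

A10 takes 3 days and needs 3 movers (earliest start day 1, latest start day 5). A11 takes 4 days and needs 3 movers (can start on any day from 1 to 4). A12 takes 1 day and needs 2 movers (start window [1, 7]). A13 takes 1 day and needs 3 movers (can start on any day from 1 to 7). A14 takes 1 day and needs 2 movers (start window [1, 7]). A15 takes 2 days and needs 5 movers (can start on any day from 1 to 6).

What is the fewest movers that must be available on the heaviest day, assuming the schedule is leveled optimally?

Early-start (A10@1, A11@1, A12@1, A13@1, A14@1, A15@1) gives peak 18: d1:18  d2:11  d3:6  d4:3  d5:0  d6:0  d7:0.
Shift A12→4, A13→5, A14→5, A15→6.
Schedule A10@1, A11@1, A12@4, A13@5, A14@5, A15@6: d1:6  d2:6  d3:6  d4:5  d5:5  d6:5  d7:5 — peak 6.
Total mover-days = 38 over 7 days ⇒ peak ≥ ⌈38/7⌉ = 6, so 6 is optimal.

6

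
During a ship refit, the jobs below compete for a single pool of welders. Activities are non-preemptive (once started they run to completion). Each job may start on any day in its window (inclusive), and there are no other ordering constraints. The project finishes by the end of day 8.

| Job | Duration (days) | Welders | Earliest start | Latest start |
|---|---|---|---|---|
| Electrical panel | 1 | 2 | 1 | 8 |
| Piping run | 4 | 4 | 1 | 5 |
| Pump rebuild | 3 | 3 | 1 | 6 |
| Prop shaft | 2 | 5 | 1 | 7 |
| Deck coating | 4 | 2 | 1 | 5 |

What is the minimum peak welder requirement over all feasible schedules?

Early-start (Electrical panel@1, Piping run@1, Pump rebuild@1, Prop shaft@1, Deck coating@1) gives peak 16: d1:16  d2:14  d3:9  d4:6  d5:0  d6:0  d7:0  d8:0.
Shift Pump rebuild→2, Prop shaft→5, Deck coating→5.
Schedule Electrical panel@1, Piping run@1, Pump rebuild@2, Prop shaft@5, Deck coating@5: d1:6  d2:7  d3:7  d4:7  d5:7  d6:7  d7:2  d8:2 — peak 7.

7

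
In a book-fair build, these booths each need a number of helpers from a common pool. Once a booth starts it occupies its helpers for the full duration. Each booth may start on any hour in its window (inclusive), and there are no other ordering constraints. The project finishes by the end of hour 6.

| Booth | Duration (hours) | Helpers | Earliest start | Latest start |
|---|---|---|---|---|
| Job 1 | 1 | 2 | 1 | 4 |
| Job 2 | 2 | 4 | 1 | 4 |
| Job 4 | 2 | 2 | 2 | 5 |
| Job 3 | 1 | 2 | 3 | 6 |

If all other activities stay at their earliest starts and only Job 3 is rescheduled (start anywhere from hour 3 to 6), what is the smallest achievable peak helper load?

6

Job 3@3: h1:6  h2:6  h3:4  h4:0  h5:0  h6:0 → peak 6
Job 3@4: h1:6  h2:6  h3:2  h4:2  h5:0  h6:0 → peak 6
Job 3@5: h1:6  h2:6  h3:2  h4:0  h5:2  h6:0 → peak 6
Job 3@6: h1:6  h2:6  h3:2  h4:0  h5:0  h6:2 → peak 6
Best is Job 3@3, peak 6.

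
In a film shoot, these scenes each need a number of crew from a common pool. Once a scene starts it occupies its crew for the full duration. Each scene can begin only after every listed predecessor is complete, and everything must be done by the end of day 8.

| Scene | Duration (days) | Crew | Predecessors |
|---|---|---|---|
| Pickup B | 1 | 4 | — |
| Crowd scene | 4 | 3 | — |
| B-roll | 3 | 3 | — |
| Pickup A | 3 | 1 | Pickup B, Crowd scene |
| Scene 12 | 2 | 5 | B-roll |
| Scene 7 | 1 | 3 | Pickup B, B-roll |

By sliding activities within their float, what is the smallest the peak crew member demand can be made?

Early-start (Pickup B@1, Crowd scene@1, B-roll@1, Pickup A@5, Scene 12@4, Scene 7@4) gives peak 11: d1:10  d2:6  d3:6  d4:11  d5:6  d6:1  d7:1  d8:0.
Shift Crowd scene→2, B-roll→2, Pickup A→6, Scene 12→6, Scene 7→5.
Schedule Pickup B@1, Crowd scene@2, B-roll@2, Pickup A@6, Scene 12@6, Scene 7@5: d1:4  d2:6  d3:6  d4:6  d5:6  d6:6  d7:6  d8:1 — peak 6.
Total crew member-days = 41 over 8 days ⇒ peak ≥ ⌈41/8⌉ = 6, so 6 is optimal.

6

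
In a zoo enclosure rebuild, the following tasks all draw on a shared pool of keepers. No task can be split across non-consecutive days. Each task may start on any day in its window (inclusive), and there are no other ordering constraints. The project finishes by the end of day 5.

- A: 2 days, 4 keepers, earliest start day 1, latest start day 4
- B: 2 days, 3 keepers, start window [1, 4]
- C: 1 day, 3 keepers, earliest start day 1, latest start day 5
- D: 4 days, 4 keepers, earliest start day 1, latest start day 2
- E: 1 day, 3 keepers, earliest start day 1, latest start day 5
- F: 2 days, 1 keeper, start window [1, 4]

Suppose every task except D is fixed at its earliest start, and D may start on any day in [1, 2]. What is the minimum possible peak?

D@1: d1:18  d2:12  d3:4  d4:4  d5:0 → peak 18
D@2: d1:14  d2:12  d3:4  d4:4  d5:4 → peak 14
Best is D@2, peak 14.

14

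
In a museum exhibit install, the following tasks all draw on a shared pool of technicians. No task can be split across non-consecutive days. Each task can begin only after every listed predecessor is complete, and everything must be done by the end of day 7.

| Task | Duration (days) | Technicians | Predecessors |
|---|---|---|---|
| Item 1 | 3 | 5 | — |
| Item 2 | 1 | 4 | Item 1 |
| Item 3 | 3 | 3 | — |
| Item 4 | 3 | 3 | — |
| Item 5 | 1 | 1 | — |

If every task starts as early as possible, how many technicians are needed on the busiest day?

Early-start schedule: Item 1@1, Item 2@4, Item 3@1, Item 4@1, Item 5@1.
Load per day: day 1: 12, day 2: 11, day 3: 11, day 4: 4, day 5: 0, day 6: 0, day 7: 0.
Peak is 12.

12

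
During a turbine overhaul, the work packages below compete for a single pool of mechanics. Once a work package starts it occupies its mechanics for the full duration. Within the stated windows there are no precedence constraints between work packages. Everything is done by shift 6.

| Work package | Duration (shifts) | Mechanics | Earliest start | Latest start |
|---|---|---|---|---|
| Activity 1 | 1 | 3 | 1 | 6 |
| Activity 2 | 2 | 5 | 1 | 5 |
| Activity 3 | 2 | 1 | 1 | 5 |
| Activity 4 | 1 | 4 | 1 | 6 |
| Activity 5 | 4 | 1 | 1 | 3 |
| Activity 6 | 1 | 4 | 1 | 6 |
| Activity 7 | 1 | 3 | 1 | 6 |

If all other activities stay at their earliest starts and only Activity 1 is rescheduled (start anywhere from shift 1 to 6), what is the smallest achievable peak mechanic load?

Activity 1@1: s1:21  s2:7  s3:1  s4:1  s5:0  s6:0 → peak 21
Activity 1@2: s1:18  s2:10  s3:1  s4:1  s5:0  s6:0 → peak 18
Activity 1@3: s1:18  s2:7  s3:4  s4:1  s5:0  s6:0 → peak 18
Activity 1@4: s1:18  s2:7  s3:1  s4:4  s5:0  s6:0 → peak 18
Activity 1@5: s1:18  s2:7  s3:1  s4:1  s5:3  s6:0 → peak 18
Activity 1@6: s1:18  s2:7  s3:1  s4:1  s5:0  s6:3 → peak 18
Best is Activity 1@2, peak 18.

18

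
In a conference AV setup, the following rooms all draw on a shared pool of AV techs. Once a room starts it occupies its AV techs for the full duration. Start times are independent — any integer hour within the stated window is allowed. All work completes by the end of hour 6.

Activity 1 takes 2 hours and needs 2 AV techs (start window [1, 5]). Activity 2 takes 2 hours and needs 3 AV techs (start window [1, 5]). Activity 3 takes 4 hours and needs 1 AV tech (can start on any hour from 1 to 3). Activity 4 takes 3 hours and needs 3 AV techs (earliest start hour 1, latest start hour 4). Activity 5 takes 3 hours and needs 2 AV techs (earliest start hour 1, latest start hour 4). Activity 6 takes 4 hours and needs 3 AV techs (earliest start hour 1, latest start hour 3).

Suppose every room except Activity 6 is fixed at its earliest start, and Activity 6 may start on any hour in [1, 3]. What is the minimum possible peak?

11

Activity 6@1: h1:14  h2:14  h3:9  h4:4  h5:0  h6:0 → peak 14
Activity 6@2: h1:11  h2:14  h3:9  h4:4  h5:3  h6:0 → peak 14
Activity 6@3: h1:11  h2:11  h3:9  h4:4  h5:3  h6:3 → peak 11
Best is Activity 6@3, peak 11.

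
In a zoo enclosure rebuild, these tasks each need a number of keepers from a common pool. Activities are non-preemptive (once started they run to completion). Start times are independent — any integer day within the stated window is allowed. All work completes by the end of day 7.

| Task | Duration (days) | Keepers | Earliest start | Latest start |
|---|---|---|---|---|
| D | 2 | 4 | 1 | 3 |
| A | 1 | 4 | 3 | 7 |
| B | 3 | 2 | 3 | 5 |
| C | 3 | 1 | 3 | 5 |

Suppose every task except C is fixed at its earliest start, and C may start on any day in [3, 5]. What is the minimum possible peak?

C@3: d1:4  d2:4  d3:7  d4:3  d5:3  d6:0  d7:0 → peak 7
C@4: d1:4  d2:4  d3:6  d4:3  d5:3  d6:1  d7:0 → peak 6
C@5: d1:4  d2:4  d3:6  d4:2  d5:3  d6:1  d7:1 → peak 6
Best is C@4, peak 6.

6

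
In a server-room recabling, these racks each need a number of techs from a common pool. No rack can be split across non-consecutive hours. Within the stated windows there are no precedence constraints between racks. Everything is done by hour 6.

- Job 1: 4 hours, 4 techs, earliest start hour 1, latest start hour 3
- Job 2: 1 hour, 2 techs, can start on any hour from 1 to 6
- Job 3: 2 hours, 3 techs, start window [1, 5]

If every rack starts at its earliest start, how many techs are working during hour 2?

At early start, hour 2 has: Job 1, Job 3.
Demand: 4 + 3 = 7.

7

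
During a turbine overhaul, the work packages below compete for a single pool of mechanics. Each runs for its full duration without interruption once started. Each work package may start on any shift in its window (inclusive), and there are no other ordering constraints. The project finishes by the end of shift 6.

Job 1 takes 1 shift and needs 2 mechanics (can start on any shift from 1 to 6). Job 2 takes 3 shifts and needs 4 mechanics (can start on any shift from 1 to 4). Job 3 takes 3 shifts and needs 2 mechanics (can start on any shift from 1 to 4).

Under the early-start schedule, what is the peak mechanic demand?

8

Early-start schedule: Job 1@1, Job 2@1, Job 3@1.
Load per shift: shift 1: 8, shift 2: 6, shift 3: 6, shift 4: 0, shift 5: 0, shift 6: 0.
Peak is 8.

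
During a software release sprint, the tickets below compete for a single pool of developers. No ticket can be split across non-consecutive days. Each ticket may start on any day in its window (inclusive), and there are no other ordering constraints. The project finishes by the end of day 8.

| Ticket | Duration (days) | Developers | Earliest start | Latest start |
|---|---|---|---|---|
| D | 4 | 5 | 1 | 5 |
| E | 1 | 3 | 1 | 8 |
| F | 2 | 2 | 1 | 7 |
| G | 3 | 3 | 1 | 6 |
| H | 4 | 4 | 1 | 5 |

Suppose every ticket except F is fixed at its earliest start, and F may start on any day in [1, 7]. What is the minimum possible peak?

15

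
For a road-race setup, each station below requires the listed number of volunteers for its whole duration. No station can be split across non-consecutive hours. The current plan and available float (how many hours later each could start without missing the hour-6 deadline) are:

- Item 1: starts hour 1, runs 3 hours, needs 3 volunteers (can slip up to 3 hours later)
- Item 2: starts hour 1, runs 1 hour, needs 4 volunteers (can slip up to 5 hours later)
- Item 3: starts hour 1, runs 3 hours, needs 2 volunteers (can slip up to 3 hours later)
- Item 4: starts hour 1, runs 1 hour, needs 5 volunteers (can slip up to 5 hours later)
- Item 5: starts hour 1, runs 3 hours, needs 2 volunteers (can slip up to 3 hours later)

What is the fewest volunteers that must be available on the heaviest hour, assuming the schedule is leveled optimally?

Early-start (Item 1@1, Item 2@1, Item 3@1, Item 4@1, Item 5@1) gives peak 16: h1:16  h2:7  h3:7  h4:0  h5:0  h6:0.
Shift Item 3→2, Item 4→5, Item 5→2.
Schedule Item 1@1, Item 2@1, Item 3@2, Item 4@5, Item 5@2: h1:7  h2:7  h3:7  h4:4  h5:5  h6:0 — peak 7.

7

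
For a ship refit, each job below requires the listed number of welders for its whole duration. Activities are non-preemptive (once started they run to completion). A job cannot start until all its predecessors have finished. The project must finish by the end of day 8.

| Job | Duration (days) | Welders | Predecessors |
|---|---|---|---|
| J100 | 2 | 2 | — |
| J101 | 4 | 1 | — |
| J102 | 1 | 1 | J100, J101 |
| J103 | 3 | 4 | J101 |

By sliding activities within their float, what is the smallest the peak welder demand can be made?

Early-start (J100@1, J101@1, J102@5, J103@5) gives peak 5: d1:3  d2:3  d3:1  d4:1  d5:5  d6:4  d7:4  d8:0.
Shift J103→6.
Schedule J100@1, J101@1, J102@5, J103@6: d1:3  d2:3  d3:1  d4:1  d5:1  d6:4  d7:4  d8:4 — peak 4.

4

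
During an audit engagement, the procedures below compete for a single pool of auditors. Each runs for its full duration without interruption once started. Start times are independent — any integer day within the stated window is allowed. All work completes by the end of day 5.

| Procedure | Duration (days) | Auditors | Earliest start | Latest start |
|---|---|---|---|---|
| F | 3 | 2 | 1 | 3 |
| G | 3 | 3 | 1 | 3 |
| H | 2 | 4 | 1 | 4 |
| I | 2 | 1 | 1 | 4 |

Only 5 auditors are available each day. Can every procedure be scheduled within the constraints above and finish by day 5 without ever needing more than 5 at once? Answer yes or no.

Schedule F@1, G@1, H@4, I@4: d1:5  d2:5  d3:5  d4:5  d5:5 — peak 5 ≤ 5.

yes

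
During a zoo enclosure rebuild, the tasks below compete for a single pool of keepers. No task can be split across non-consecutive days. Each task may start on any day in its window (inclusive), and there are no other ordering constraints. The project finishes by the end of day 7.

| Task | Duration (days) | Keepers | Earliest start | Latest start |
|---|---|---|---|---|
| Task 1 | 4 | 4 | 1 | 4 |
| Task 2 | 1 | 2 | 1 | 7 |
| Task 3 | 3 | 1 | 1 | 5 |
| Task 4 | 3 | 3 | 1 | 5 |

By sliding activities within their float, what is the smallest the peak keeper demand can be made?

Early-start (Task 1@1, Task 2@1, Task 3@1, Task 4@1) gives peak 10: d1:10  d2:8  d3:8  d4:4  d5:0  d6:0  d7:0.
Shift Task 2→5, Task 4→5.
Schedule Task 1@1, Task 2@5, Task 3@1, Task 4@5: d1:5  d2:5  d3:5  d4:4  d5:5  d6:3  d7:3 — peak 5.
Total keeper-days = 30 over 7 days ⇒ peak ≥ ⌈30/7⌉ = 5, so 5 is optimal.

5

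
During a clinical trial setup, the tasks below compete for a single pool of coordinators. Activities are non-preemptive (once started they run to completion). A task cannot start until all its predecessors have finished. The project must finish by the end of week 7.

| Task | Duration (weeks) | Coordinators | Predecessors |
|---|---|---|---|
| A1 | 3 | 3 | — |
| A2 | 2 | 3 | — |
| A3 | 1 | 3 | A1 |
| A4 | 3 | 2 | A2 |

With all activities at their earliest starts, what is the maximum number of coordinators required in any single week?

6

Early-start schedule: A1@1, A2@1, A3@4, A4@3.
Load per week: week 1: 6, week 2: 6, week 3: 5, week 4: 5, week 5: 2, week 6: 0, week 7: 0.
Peak is 6.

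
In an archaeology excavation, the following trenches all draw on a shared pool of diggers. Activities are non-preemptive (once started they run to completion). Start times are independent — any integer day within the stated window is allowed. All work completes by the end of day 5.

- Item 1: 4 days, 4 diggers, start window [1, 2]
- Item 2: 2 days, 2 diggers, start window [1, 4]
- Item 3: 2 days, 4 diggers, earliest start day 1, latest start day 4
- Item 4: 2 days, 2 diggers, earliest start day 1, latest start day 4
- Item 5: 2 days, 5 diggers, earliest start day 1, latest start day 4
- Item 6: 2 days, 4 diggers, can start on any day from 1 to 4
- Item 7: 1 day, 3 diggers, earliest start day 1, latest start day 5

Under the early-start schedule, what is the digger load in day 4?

4

At early start, day 4 has: Item 1.
Demand: 4 = 4.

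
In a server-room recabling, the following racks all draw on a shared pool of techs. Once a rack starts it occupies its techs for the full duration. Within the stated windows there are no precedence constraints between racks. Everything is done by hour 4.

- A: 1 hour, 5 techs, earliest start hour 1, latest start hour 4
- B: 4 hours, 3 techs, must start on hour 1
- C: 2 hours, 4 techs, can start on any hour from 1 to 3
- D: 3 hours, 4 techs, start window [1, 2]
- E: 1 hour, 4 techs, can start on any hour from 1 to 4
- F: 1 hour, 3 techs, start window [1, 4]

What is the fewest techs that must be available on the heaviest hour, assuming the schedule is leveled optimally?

Early-start (A@1, B@1, C@1, D@1, E@1, F@1) gives peak 23: h1:23  h2:11  h3:7  h4:3.
Shift C→2, D→2, E→4.
Schedule A@1, B@1, C@2, D@2, E@4, F@1: h1:11  h2:11  h3:11  h4:11 — peak 11.
Total tech-hours = 44 over 4 hours ⇒ peak ≥ ⌈44/4⌉ = 11, so 11 is optimal.

11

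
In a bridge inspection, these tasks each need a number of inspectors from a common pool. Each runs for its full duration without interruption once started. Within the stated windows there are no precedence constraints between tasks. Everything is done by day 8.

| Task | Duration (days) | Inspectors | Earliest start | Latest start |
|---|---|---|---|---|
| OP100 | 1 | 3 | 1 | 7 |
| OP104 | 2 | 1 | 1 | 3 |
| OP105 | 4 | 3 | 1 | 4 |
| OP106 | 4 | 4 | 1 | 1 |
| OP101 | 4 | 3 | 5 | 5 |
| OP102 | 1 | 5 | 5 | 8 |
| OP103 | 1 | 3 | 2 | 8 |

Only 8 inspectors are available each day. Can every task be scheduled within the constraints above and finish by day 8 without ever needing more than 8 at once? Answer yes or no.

yes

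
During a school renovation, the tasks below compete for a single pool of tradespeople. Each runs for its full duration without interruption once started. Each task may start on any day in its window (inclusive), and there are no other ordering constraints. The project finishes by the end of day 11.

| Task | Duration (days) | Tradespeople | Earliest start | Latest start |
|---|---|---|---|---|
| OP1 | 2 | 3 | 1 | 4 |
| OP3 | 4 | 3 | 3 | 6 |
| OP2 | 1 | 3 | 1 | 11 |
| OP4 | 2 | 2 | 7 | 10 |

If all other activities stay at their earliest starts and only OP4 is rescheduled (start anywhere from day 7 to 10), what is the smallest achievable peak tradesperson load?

6

OP4@7: d1:6  d2:3  d3:3  d4:3  d5:3  d6:3  d7:2  d8:2  d9:0  d10:0  d11:0 → peak 6
OP4@8: d1:6  d2:3  d3:3  d4:3  d5:3  d6:3  d7:0  d8:2  d9:2  d10:0  d11:0 → peak 6
OP4@9: d1:6  d2:3  d3:3  d4:3  d5:3  d6:3  d7:0  d8:0  d9:2  d10:2  d11:0 → peak 6
OP4@10: d1:6  d2:3  d3:3  d4:3  d5:3  d6:3  d7:0  d8:0  d9:0  d10:2  d11:2 → peak 6
Best is OP4@7, peak 6.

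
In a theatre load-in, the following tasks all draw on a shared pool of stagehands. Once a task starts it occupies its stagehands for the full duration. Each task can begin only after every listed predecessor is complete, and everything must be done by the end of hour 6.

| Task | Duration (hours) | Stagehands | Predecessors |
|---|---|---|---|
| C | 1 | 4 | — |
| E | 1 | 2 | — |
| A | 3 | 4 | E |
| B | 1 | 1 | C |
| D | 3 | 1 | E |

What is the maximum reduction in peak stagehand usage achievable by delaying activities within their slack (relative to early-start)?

1

Early-start peak: h1:6  h2:6  h3:5  h4:5  h5:0  h6:0 ⇒ 6.
Leveled (C@1, E@2, A@3, B@2, D@3): h1:4  h2:3  h3:5  h4:5  h5:5  h6:0 ⇒ 5.
Reduction 6 − 5 = 1.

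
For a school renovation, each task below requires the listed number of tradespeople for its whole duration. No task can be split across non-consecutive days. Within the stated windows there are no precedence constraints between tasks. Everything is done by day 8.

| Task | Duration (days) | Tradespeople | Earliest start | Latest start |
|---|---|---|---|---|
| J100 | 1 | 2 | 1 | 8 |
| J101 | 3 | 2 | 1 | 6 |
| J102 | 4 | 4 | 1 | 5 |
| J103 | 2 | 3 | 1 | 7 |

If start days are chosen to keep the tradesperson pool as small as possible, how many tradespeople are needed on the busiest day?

5

Early-start (J100@1, J101@1, J102@1, J103@1) gives peak 11: d1:11  d2:9  d3:6  d4:4  d5:0  d6:0  d7:0  d8:0.
Shift J102→4, J103→2.
Schedule J100@1, J101@1, J102@4, J103@2: d1:4  d2:5  d3:5  d4:4  d5:4  d6:4  d7:4  d8:0 — peak 5.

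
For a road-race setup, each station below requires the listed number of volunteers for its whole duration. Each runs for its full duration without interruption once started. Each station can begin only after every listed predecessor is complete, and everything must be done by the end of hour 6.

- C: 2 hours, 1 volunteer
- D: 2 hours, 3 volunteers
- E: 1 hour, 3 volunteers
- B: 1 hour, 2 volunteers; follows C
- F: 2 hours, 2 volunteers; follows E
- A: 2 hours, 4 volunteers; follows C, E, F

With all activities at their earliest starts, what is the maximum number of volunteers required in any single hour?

Early-start schedule: C@1, D@1, E@1, B@3, F@2, A@4.
Load per hour: hour 1: 7, hour 2: 6, hour 3: 4, hour 4: 4, hour 5: 4, hour 6: 0.
Peak is 7.

7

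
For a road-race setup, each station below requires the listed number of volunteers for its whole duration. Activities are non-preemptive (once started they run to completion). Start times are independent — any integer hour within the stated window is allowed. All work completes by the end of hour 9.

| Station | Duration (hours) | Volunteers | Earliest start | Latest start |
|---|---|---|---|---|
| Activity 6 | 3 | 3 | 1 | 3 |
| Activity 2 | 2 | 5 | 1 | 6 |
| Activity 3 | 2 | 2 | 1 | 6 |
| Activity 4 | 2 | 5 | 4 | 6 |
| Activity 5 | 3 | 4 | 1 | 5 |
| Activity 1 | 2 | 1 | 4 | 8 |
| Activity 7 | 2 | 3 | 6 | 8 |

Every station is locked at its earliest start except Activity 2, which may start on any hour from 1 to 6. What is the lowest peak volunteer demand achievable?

Activity 2@1: h1:14  h2:14  h3:7  h4:6  h5:6  h6:3  h7:3  h8:0  h9:0 → peak 14
Activity 2@2: h1:9  h2:14  h3:12  h4:6  h5:6  h6:3  h7:3  h8:0  h9:0 → peak 14
Activity 2@3: h1:9  h2:9  h3:12  h4:11  h5:6  h6:3  h7:3  h8:0  h9:0 → peak 12
Activity 2@4: h1:9  h2:9  h3:7  h4:11  h5:11  h6:3  h7:3  h8:0  h9:0 → peak 11
Activity 2@5: h1:9  h2:9  h3:7  h4:6  h5:11  h6:8  h7:3  h8:0  h9:0 → peak 11
Activity 2@6: h1:9  h2:9  h3:7  h4:6  h5:6  h6:8  h7:8  h8:0  h9:0 → peak 9
Best is Activity 2@6, peak 9.

9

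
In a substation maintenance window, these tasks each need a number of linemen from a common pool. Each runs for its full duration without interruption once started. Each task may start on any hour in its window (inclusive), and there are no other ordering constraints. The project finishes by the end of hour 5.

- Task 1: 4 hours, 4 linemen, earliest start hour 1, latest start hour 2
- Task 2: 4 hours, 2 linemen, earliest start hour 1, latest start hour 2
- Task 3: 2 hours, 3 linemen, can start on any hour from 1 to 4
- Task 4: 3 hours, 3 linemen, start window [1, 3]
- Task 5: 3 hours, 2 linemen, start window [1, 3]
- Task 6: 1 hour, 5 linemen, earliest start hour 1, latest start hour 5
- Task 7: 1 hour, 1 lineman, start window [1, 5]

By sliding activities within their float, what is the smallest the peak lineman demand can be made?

11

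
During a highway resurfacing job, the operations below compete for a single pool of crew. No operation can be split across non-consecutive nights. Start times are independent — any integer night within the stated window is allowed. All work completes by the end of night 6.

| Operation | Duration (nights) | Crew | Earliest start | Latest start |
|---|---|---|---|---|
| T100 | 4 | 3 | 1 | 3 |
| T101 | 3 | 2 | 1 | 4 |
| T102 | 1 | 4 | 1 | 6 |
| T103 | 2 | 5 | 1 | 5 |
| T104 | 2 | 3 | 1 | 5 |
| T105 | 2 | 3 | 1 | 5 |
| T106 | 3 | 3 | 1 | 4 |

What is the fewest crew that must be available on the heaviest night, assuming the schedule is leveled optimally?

10

Early-start (T100@1, T101@1, T102@1, T103@1, T104@1, T105@1, T106@1) gives peak 23: n1:23  n2:19  n3:8  n4:3  n5:0  n6:0.
Shift T103→2, T104→4, T105→5, T106→4.
Schedule T100@1, T101@1, T102@1, T103@2, T104@4, T105@5, T106@4: n1:9  n2:10  n3:10  n4:9  n5:9  n6:6 — peak 10.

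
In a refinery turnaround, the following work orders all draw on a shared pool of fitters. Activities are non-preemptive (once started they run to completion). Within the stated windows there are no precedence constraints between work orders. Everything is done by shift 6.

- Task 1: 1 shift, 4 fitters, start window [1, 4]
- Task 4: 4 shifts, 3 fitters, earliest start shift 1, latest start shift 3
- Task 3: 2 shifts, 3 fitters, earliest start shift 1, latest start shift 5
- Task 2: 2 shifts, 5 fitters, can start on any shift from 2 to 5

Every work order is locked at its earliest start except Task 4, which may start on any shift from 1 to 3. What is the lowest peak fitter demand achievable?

Task 4@1: s1:10  s2:11  s3:8  s4:3  s5:0  s6:0 → peak 11
Task 4@2: s1:7  s2:11  s3:8  s4:3  s5:3  s6:0 → peak 11
Task 4@3: s1:7  s2:8  s3:8  s4:3  s5:3  s6:3 → peak 8
Best is Task 4@3, peak 8.

8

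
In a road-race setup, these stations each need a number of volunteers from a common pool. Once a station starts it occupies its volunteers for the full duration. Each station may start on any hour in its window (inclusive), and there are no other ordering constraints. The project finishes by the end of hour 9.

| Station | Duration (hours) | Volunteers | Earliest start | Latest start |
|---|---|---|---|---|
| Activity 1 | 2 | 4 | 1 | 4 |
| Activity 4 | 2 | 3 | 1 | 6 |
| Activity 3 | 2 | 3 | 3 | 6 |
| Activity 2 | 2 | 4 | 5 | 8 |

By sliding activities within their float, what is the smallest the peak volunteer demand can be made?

Early-start (Activity 1@1, Activity 4@1, Activity 3@3, Activity 2@5) gives peak 7: h1:7  h2:7  h3:3  h4:3  h5:4  h6:4  h7:0  h8:0  h9:0.
Shift Activity 4→3, Activity 3→5, Activity 2→7.
Schedule Activity 1@1, Activity 4@3, Activity 3@5, Activity 2@7: h1:4  h2:4  h3:3  h4:3  h5:3  h6:3  h7:4  h8:4  h9:0 — peak 4.
Total volunteer-hours = 28 over 9 hours ⇒ peak ≥ ⌈28/9⌉ = 4, so 4 is optimal.

4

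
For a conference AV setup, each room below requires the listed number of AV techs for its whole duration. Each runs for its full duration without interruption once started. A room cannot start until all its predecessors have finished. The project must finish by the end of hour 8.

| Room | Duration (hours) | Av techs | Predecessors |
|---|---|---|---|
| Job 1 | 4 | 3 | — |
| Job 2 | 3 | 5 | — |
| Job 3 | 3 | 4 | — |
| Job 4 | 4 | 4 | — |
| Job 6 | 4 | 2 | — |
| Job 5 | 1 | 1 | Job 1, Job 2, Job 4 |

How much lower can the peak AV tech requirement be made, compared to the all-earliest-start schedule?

9

Early-start peak: h1:18  h2:18  h3:18  h4:9  h5:1  h6:0  h7:0  h8:0 ⇒ 18.
Leveled (Job 1@1, Job 2@5, Job 3@1, Job 4@4, Job 6@1, Job 5@8): h1:9  h2:9  h3:9  h4:9  h5:9  h6:9  h7:9  h8:1 ⇒ 9.
Reduction 18 − 9 = 9.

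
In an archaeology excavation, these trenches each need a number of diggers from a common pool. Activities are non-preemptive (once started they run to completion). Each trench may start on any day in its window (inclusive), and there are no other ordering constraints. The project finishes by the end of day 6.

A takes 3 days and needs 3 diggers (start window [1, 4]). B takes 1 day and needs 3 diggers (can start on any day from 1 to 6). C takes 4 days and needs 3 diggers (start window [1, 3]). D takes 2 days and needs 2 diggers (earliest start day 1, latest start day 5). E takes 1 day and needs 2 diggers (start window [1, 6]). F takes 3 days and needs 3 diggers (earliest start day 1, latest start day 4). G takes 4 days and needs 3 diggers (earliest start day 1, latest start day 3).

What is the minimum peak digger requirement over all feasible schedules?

9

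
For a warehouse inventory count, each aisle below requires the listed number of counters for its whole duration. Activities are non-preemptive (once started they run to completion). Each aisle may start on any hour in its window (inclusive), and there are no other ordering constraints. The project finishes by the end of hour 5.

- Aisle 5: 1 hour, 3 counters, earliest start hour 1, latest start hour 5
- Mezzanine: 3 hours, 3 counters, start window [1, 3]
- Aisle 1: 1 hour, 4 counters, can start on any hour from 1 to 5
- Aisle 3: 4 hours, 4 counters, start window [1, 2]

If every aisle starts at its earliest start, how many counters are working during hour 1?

14

At early start, hour 1 has: Aisle 5, Mezzanine, Aisle 1, Aisle 3.
Demand: 3 + 3 + 4 + 4 = 14.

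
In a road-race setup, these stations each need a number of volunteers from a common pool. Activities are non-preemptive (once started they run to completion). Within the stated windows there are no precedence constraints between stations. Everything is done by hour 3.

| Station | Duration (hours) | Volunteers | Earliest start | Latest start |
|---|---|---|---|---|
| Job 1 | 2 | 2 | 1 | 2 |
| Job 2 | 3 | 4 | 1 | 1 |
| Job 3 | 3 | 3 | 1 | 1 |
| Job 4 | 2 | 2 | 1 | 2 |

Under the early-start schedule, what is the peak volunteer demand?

11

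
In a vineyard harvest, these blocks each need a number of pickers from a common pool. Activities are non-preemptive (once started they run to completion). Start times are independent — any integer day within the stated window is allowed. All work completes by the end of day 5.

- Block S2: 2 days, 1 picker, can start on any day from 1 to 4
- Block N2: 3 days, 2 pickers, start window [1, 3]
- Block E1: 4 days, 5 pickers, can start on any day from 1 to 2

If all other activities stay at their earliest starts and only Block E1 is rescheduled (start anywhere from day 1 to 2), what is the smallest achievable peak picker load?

8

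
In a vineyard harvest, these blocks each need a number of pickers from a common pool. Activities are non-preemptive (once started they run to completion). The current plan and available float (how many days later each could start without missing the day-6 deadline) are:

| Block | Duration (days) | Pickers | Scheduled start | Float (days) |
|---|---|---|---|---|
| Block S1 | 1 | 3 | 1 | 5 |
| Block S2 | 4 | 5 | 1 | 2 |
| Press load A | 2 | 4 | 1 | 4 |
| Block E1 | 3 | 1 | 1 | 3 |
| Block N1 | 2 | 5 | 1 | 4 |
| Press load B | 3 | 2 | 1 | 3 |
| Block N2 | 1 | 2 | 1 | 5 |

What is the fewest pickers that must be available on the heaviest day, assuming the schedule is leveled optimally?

Early-start (Block S1@1, Block S2@1, Press load A@1, Block E1@1, Block N1@1, Press load B@1, Block N2@1) gives peak 22: d1:22  d2:17  d3:8  d4:5  d5:0  d6:0.
Shift Press load A→5, Block N1→5, Press load B→2, Block N2→4.
Schedule Block S1@1, Block S2@1, Press load A@5, Block E1@1, Block N1@5, Press load B@2, Block N2@4: d1:9  d2:8  d3:8  d4:9  d5:9  d6:9 — peak 9.
Total picker-days = 52 over 6 days ⇒ peak ≥ ⌈52/6⌉ = 9, so 9 is optimal.

9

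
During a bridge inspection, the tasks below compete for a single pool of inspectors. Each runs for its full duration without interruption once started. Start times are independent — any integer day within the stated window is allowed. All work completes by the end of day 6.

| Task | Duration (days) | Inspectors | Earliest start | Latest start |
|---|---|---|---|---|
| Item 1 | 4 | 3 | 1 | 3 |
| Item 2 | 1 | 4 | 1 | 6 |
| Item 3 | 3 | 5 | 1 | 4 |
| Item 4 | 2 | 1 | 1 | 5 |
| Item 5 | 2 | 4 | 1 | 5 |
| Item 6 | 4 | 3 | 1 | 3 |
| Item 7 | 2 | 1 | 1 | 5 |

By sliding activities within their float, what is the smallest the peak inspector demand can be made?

11

Early-start (Item 1@1, Item 2@1, Item 3@1, Item 4@1, Item 5@1, Item 6@1, Item 7@1) gives peak 21: d1:21  d2:17  d3:11  d4:6  d5:0  d6:0.
Shift Item 3→2, Item 5→5, Item 6→3.
Schedule Item 1@1, Item 2@1, Item 3@2, Item 4@1, Item 5@5, Item 6@3, Item 7@1: d1:9  d2:10  d3:11  d4:11  d5:7  d6:7 — peak 11.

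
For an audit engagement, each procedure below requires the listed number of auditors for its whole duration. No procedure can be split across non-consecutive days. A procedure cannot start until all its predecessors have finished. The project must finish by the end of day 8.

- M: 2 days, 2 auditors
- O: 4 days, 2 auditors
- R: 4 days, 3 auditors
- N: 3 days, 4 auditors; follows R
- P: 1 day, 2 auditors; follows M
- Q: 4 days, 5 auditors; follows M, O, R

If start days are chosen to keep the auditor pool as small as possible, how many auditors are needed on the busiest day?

Schedule M@1, O@1, R@1, N@5, P@3, Q@5: d1:7  d2:7  d3:7  d4:5  d5:9  d6:9  d7:9  d8:5 — peak 9.

9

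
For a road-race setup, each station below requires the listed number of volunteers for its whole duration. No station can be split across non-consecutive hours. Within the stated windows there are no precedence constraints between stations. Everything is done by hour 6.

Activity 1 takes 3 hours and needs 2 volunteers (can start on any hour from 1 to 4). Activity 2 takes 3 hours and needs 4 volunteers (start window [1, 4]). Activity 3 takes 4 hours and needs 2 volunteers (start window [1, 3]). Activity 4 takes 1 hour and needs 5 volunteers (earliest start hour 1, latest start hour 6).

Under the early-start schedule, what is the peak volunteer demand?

13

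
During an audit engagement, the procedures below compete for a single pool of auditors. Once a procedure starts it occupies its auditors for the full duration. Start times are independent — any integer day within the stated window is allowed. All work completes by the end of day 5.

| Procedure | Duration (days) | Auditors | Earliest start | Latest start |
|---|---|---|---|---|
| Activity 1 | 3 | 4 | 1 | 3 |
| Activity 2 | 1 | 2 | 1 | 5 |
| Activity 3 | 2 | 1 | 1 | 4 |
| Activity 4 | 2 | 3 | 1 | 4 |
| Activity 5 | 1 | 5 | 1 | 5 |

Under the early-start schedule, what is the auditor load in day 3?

4

At early start, day 3 has: Activity 1.
Demand: 4 = 4.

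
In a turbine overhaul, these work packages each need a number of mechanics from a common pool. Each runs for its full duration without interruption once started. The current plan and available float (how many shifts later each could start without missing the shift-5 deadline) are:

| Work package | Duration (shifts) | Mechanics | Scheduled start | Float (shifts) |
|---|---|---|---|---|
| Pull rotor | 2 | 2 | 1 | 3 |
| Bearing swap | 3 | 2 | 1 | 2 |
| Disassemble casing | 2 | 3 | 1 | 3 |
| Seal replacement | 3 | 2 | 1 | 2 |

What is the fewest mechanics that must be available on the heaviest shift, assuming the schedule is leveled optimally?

5

Early-start (Pull rotor@1, Bearing swap@1, Disassemble casing@1, Seal replacement@1) gives peak 9: s1:9  s2:9  s3:4  s4:0  s5:0.
Shift Disassemble casing→4, Seal replacement→3.
Schedule Pull rotor@1, Bearing swap@1, Disassemble casing@4, Seal replacement@3: s1:4  s2:4  s3:4  s4:5  s5:5 — peak 5.
Total mechanic-shifts = 22 over 5 shifts ⇒ peak ≥ ⌈22/5⌉ = 5, so 5 is optimal.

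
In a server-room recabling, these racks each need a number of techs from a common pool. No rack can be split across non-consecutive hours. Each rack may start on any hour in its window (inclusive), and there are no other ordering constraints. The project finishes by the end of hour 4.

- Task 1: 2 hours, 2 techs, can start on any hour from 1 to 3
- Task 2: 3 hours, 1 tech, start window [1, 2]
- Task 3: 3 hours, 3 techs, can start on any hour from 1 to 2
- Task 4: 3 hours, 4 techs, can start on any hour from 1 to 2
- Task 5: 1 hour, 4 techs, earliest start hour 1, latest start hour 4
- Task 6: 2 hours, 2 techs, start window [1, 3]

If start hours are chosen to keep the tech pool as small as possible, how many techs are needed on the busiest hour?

Early-start (Task 1@1, Task 2@1, Task 3@1, Task 4@1, Task 5@1, Task 6@1) gives peak 16: h1:16  h2:12  h3:8  h4:0.
Shift Task 5→4, Task 6→3.
Schedule Task 1@1, Task 2@1, Task 3@1, Task 4@1, Task 5@4, Task 6@3: h1:10  h2:10  h3:10  h4:6 — peak 10.

10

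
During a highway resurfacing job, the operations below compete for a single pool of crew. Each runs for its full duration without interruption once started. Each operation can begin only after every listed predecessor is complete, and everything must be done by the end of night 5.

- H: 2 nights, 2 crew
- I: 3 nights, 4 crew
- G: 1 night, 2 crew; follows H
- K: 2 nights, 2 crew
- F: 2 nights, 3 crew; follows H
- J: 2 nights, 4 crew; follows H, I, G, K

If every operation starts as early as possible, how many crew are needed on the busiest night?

9

Early-start schedule: H@1, I@1, G@3, K@1, F@3, J@4.
Load per night: night 1: 8, night 2: 8, night 3: 9, night 4: 7, night 5: 4.
Peak is 9.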